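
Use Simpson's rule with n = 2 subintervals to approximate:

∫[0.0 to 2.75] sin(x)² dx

f(x) = sin(x)²
a = 0.0, b = 2.75, n = 2
h = (b - a)/n = 1.375000

Simpson's rule: (h/3)[f(x₀) + 4f(x₁) + 2f(x₂) + ... + f(xₙ)]

x_0 = 0.0000, f(x_0) = 0.000000, coefficient = 1
x_1 = 1.3750, f(x_1) = 0.962151, coefficient = 4
x_2 = 2.7500, f(x_2) = 0.145665, coefficient = 1

I ≈ (1.375000/3) × 3.994270 = 1.830707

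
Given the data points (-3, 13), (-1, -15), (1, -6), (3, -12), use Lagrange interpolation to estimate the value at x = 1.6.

Lagrange interpolation formula:
P(x) = Σ yᵢ × Lᵢ(x)
where Lᵢ(x) = Π_{j≠i} (x - xⱼ)/(xᵢ - xⱼ)

L_0(1.6) = (1.6 - (-1))/(-3 - (-1)) × (1.6 - 1)/(-3 - 1) × (1.6 - 3)/(-3 - 3) = 0.045500
L_1(1.6) = (1.6 - (-3))/(-1 - (-3)) × (1.6 - 1)/(-1 - 1) × (1.6 - 3)/(-1 - 3) = -0.241500
L_2(1.6) = (1.6 - (-3))/(1 - (-3)) × (1.6 - (-1))/(1 - (-1)) × (1.6 - 3)/(1 - 3) = 1.046500
L_3(1.6) = (1.6 - (-3))/(3 - (-3)) × (1.6 - (-1))/(3 - (-1)) × (1.6 - 1)/(3 - 1) = 0.149500

P(1.6) = 13×L_0(1.6) + (-15)×L_1(1.6) + (-6)×L_2(1.6) + (-12)×L_3(1.6)
P(1.6) = -3.859000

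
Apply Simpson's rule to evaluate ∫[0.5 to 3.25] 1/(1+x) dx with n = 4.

f(x) = 1/(1+x)
a = 0.5, b = 3.25, n = 4
h = (b - a)/n = 0.687500

Simpson's rule: (h/3)[f(x₀) + 4f(x₁) + 2f(x₂) + ... + f(xₙ)]

x_0 = 0.5000, f(x_0) = 0.666667, coefficient = 1
x_1 = 1.1875, f(x_1) = 0.457143, coefficient = 4
x_2 = 1.8750, f(x_2) = 0.347826, coefficient = 2
x_3 = 2.5625, f(x_3) = 0.280702, coefficient = 4
x_4 = 3.2500, f(x_4) = 0.235294, coefficient = 1

I ≈ (0.687500/3) × 4.548991 = 1.042477
Exact value: 1.041454
Error: 0.001023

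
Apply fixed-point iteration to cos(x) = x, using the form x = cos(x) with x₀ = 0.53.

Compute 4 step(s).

Equation: cos(x) = x
Fixed-point form: x = cos(x)
x₀ = 0.53

x_1 = g(0.530000) = 0.862807
x_2 = g(0.862807) = 0.650308
x_3 = g(0.650308) = 0.795898
x_4 = g(0.795898) = 0.699644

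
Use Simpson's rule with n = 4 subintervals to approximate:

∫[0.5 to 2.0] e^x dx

f(x) = e^x
a = 0.5, b = 2.0, n = 4
h = (b - a)/n = 0.375000

Simpson's rule: (h/3)[f(x₀) + 4f(x₁) + 2f(x₂) + ... + f(xₙ)]

x_0 = 0.5000, f(x_0) = 1.648721, coefficient = 1
x_1 = 0.8750, f(x_1) = 2.398875, coefficient = 4
x_2 = 1.2500, f(x_2) = 3.490343, coefficient = 2
x_3 = 1.6250, f(x_3) = 5.078419, coefficient = 4
x_4 = 2.0000, f(x_4) = 7.389056, coefficient = 1

I ≈ (0.375000/3) × 45.927641 = 5.740955
Exact value: 5.740335
Error: 0.000620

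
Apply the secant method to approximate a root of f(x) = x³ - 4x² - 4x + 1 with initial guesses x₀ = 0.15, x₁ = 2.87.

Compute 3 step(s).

f(x) = x³ - 4x² - 4x + 1
x₀ = 0.15, x₁ = 2.87

Secant formula: x_{n+1} = x_n - f(x_n)(x_n - x_{n-1})/(f(x_n) - f(x_{n-1}))

Iteration 1:
  f(0.150000) = 0.313375
  f(2.870000) = -19.787697
  x_2 = 2.870000 - (-19.787697)×(2.870000 - 0.150000)/(-19.787697 - 0.313375)
       = 0.192405
Iteration 2:
  f(2.870000) = -19.787697
  f(0.192405) = 0.089426
  x_3 = 0.192405 - 0.089426×(0.192405 - 2.870000)/(0.089426 - (-19.787697))
       = 0.204451
Iteration 3:
  f(0.192405) = 0.089426
  f(0.204451) = 0.023541
  x_4 = 0.204451 - 0.023541×(0.204451 - 0.192405)/(0.023541 - 0.089426)
       = 0.208755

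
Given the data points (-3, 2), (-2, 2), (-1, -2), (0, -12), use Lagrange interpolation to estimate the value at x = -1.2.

Lagrange interpolation formula:
P(x) = Σ yᵢ × Lᵢ(x)
where Lᵢ(x) = Π_{j≠i} (x - xⱼ)/(xᵢ - xⱼ)

L_0(-1.2) = (-1.2 - (-2))/(-3 - (-2)) × (-1.2 - (-1))/(-3 - (-1)) × (-1.2 - 0)/(-3 - 0) = -0.032000
L_1(-1.2) = (-1.2 - (-3))/(-2 - (-3)) × (-1.2 - (-1))/(-2 - (-1)) × (-1.2 - 0)/(-2 - 0) = 0.216000
L_2(-1.2) = (-1.2 - (-3))/(-1 - (-3)) × (-1.2 - (-2))/(-1 - (-2)) × (-1.2 - 0)/(-1 - 0) = 0.864000
L_3(-1.2) = (-1.2 - (-3))/(0 - (-3)) × (-1.2 - (-2))/(0 - (-2)) × (-1.2 - (-1))/(0 - (-1)) = -0.048000

P(-1.2) = 2×L_0(-1.2) + 2×L_1(-1.2) + (-2)×L_2(-1.2) + (-12)×L_3(-1.2)
P(-1.2) = -0.784000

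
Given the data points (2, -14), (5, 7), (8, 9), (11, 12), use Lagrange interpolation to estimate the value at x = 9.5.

Lagrange interpolation formula:
P(x) = Σ yᵢ × Lᵢ(x)
where Lᵢ(x) = Π_{j≠i} (x - xⱼ)/(xᵢ - xⱼ)

L_0(9.5) = (9.5 - 5)/(2 - 5) × (9.5 - 8)/(2 - 8) × (9.5 - 11)/(2 - 11) = 0.062500
L_1(9.5) = (9.5 - 2)/(5 - 2) × (9.5 - 8)/(5 - 8) × (9.5 - 11)/(5 - 11) = -0.312500
L_2(9.5) = (9.5 - 2)/(8 - 2) × (9.5 - 5)/(8 - 5) × (9.5 - 11)/(8 - 11) = 0.937500
L_3(9.5) = (9.5 - 2)/(11 - 2) × (9.5 - 5)/(11 - 5) × (9.5 - 8)/(11 - 8) = 0.312500

P(9.5) = (-14)×L_0(9.5) + 7×L_1(9.5) + 9×L_2(9.5) + 12×L_3(9.5)
P(9.5) = 9.125000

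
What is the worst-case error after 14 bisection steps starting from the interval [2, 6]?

Bisection error bound: |error| ≤ (b-a)/2^n
|error| ≤ (6 - 2)/2^14 = 4/2^14
|error| ≤ 0.0002441406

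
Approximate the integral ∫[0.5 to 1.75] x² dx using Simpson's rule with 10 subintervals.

f(x) = x²
a = 0.5, b = 1.75, n = 10
h = (b - a)/n = 0.125000

Simpson's rule: (h/3)[f(x₀) + 4f(x₁) + 2f(x₂) + ... + f(xₙ)]

x_0 = 0.5000, f(x_0) = 0.250000, coefficient = 1
x_1 = 0.6250, f(x_1) = 0.390625, coefficient = 4
x_2 = 0.7500, f(x_2) = 0.562500, coefficient = 2
x_3 = 0.8750, f(x_3) = 0.765625, coefficient = 4
x_4 = 1.0000, f(x_4) = 1.000000, coefficient = 2
x_5 = 1.1250, f(x_5) = 1.265625, coefficient = 4
x_6 = 1.2500, f(x_6) = 1.562500, coefficient = 2
x_7 = 1.3750, f(x_7) = 1.890625, coefficient = 4
x_8 = 1.5000, f(x_8) = 2.250000, coefficient = 2
x_9 = 1.6250, f(x_9) = 2.640625, coefficient = 4
x_10 = 1.7500, f(x_10) = 3.062500, coefficient = 1

I ≈ (0.125000/3) × 41.875000 = 1.744792
Exact value: 1.744792
Error: 0.000000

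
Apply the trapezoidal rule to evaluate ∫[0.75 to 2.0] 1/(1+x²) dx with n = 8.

f(x) = 1/(1+x²)
a = 0.75, b = 2.0, n = 8
h = (b - a)/n = 0.156250

Trapezoidal rule: (h/2)[f(x₀) + 2f(x₁) + 2f(x₂) + ... + f(xₙ)]

x_0 = 0.7500, f(x_0) = 0.640000, coefficient = 1
x_1 = 0.9062, f(x_1) = 0.549062, coefficient = 2
x_2 = 1.0625, f(x_2) = 0.469725, coefficient = 2
x_3 = 1.2188, f(x_3) = 0.402358, coefficient = 2
x_4 = 1.3750, f(x_4) = 0.345946, coefficient = 2
x_5 = 1.5312, f(x_5) = 0.298978, coefficient = 2
x_6 = 1.6875, f(x_6) = 0.259898, coefficient = 2
x_7 = 1.8438, f(x_7) = 0.227303, coefficient = 2
x_8 = 2.0000, f(x_8) = 0.200000, coefficient = 1

I ≈ (0.156250/2) × 5.946539 = 0.464573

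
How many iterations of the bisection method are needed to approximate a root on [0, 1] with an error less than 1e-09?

We need (b-a)/2^n ≤ 1e-09
(1 - 0)/2^n ≤ 1e-09
1/2^n ≤ 1e-09
2^n ≥ 1000000000
n ≥ log₂(1000000000) = 29.90
n ≥ 30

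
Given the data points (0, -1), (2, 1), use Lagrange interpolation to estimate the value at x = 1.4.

Lagrange interpolation formula:
P(x) = Σ yᵢ × Lᵢ(x)
where Lᵢ(x) = Π_{j≠i} (x - xⱼ)/(xᵢ - xⱼ)

L_0(1.4) = (1.4 - 2)/(0 - 2) = 0.300000
L_1(1.4) = (1.4 - 0)/(2 - 0) = 0.700000

P(1.4) = (-1)×L_0(1.4) + 1×L_1(1.4)
P(1.4) = 0.400000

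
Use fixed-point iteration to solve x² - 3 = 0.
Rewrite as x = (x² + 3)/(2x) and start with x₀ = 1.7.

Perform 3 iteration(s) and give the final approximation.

Equation: x² - 3 = 0
Fixed-point form: x = (x² + 3)/(2x)
x₀ = 1.7

x_1 = g(1.700000) = 1.732353
x_2 = g(1.732353) = 1.732051
x_3 = g(1.732051) = 1.732051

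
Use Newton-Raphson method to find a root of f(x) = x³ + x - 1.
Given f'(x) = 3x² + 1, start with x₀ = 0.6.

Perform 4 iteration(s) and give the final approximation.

f(x) = x³ + x - 1
f'(x) = 3x² + 1
x₀ = 0.6

Newton-Raphson formula: x_{n+1} = x_n - f(x_n)/f'(x_n)

Iteration 1:
  f(0.600000) = -0.184000
  f'(0.600000) = 2.080000
  x_1 = 0.600000 - (-0.184000)/2.080000 = 0.688462
Iteration 2:
  f(0.688462) = 0.014778
  f'(0.688462) = 2.421938
  x_2 = 0.688462 - 0.014778/2.421938 = 0.682360
Iteration 3:
  f(0.682360) = 0.000077
  f'(0.682360) = 2.396845
  x_3 = 0.682360 - 0.000077/2.396845 = 0.682328
Iteration 4:
  f(0.682328) = 0.000000
  f'(0.682328) = 2.396714
  x_4 = 0.682328 - 0.000000/2.396714 = 0.682328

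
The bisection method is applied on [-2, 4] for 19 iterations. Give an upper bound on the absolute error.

Bisection error bound: |error| ≤ (b-a)/2^n
|error| ≤ (4 - (-2))/2^19 = 6/2^19
|error| ≤ 0.0000114441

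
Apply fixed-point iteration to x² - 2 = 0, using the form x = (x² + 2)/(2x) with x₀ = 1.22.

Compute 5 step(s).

Equation: x² - 2 = 0
Fixed-point form: x = (x² + 2)/(2x)
x₀ = 1.22

x_1 = g(1.220000) = 1.429672
x_2 = g(1.429672) = 1.414297
x_3 = g(1.414297) = 1.414214
x_4 = g(1.414214) = 1.414214
x_5 = g(1.414214) = 1.414214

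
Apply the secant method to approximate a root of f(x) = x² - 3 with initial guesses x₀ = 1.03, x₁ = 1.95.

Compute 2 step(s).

f(x) = x² - 3
x₀ = 1.03, x₁ = 1.95

Secant formula: x_{n+1} = x_n - f(x_n)(x_n - x_{n-1})/(f(x_n) - f(x_{n-1}))

Iteration 1:
  f(1.030000) = -1.939100
  f(1.950000) = 0.802500
  x_2 = 1.950000 - 0.802500×(1.950000 - 1.030000)/(0.802500 - (-1.939100))
       = 1.680705
Iteration 2:
  f(1.950000) = 0.802500
  f(1.680705) = -0.175232
  x_3 = 1.680705 - (-0.175232)×(1.680705 - 1.950000)/(-0.175232 - 0.802500)
       = 1.728969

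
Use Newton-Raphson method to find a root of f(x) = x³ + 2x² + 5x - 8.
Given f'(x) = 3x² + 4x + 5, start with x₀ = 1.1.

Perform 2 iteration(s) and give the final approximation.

f(x) = x³ + 2x² + 5x - 8
f'(x) = 3x² + 4x + 5
x₀ = 1.1

Newton-Raphson formula: x_{n+1} = x_n - f(x_n)/f'(x_n)

Iteration 1:
  f(1.100000) = 1.251000
  f'(1.100000) = 13.030000
  x_1 = 1.100000 - 1.251000/13.030000 = 1.003991
Iteration 2:
  f(1.003991) = 0.047969
  f'(1.003991) = 12.039956
  x_2 = 1.003991 - 0.047969/12.039956 = 1.000007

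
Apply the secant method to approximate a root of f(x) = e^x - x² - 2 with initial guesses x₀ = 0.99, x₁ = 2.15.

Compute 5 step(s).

f(x) = e^x - x² - 2
x₀ = 0.99, x₁ = 2.15

Secant formula: x_{n+1} = x_n - f(x_n)(x_n - x_{n-1})/(f(x_n) - f(x_{n-1}))

Iteration 1:
  f(0.990000) = -0.288866
  f(2.150000) = 1.962358
  x_2 = 2.150000 - 1.962358×(2.150000 - 0.990000)/(1.962358 - (-0.288866))
       = 1.138845
Iteration 2:
  f(2.150000) = 1.962358
  f(1.138845) = -0.173809
  x_3 = 1.138845 - (-0.173809)×(1.138845 - 2.150000)/(-0.173809 - 1.962358)
       = 1.221118
Iteration 3:
  f(1.138845) = -0.173809
  f(1.221118) = -0.100153
  x_4 = 1.221118 - (-0.100153)×(1.221118 - 1.138845)/(-0.100153 - (-0.173809))
       = 1.332987
Iteration 4:
  f(1.221118) = -0.100153
  f(1.332987) = 0.015499
  x_5 = 1.332987 - 0.015499×(1.332987 - 1.221118)/(0.015499 - (-0.100153))
       = 1.317994
Iteration 5:
  f(1.332987) = 0.015499
  f(1.317994) = -0.001188
  x_6 = 1.317994 - (-0.001188)×(1.317994 - 1.332987)/(-0.001188 - 0.015499)
       = 1.319062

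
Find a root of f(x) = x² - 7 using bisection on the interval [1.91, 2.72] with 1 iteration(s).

f(x) = x² - 7
Initial interval: [1.91, 2.72]

Iteration 1:
  c_1 = (1.910000 + 2.720000)/2 = 2.315000
  f(c_1) = f(2.315000) = -1.640775
  f(a) × f(c) ≥ 0, new interval: [2.315000, 2.720000]

After 1 iteration(s), the approximation is c_1 = 2.315000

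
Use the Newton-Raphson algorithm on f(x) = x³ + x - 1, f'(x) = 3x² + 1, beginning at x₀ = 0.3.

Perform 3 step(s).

f(x) = x³ + x - 1
f'(x) = 3x² + 1
x₀ = 0.3

Newton-Raphson formula: x_{n+1} = x_n - f(x_n)/f'(x_n)

Iteration 1:
  f(0.300000) = -0.673000
  f'(0.300000) = 1.270000
  x_1 = 0.300000 - (-0.673000)/1.270000 = 0.829921
Iteration 2:
  f(0.829921) = 0.401546
  f'(0.829921) = 3.066308
  x_2 = 0.829921 - 0.401546/3.066308 = 0.698967
Iteration 3:
  f(0.698967) = 0.040451
  f'(0.698967) = 2.465665
  x_3 = 0.698967 - 0.040451/2.465665 = 0.682561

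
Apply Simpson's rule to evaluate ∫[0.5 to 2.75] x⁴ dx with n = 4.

f(x) = x⁴
a = 0.5, b = 2.75, n = 4
h = (b - a)/n = 0.562500

Simpson's rule: (h/3)[f(x₀) + 4f(x₁) + 2f(x₂) + ... + f(xₙ)]

x_0 = 0.5000, f(x_0) = 0.062500, coefficient = 1
x_1 = 1.0625, f(x_1) = 1.274429, coefficient = 4
x_2 = 1.6250, f(x_2) = 6.972900, coefficient = 2
x_3 = 2.1875, f(x_3) = 22.897720, coefficient = 4
x_4 = 2.7500, f(x_4) = 57.191406, coefficient = 1

I ≈ (0.562500/3) × 167.888306 = 31.479057
Exact value: 31.449023
Error: 0.030034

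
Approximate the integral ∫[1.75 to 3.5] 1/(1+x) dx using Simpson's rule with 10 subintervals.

f(x) = 1/(1+x)
a = 1.75, b = 3.5, n = 10
h = (b - a)/n = 0.175000

Simpson's rule: (h/3)[f(x₀) + 4f(x₁) + 2f(x₂) + ... + f(xₙ)]

x_0 = 1.7500, f(x_0) = 0.363636, coefficient = 1
x_1 = 1.9250, f(x_1) = 0.341880, coefficient = 4
x_2 = 2.1000, f(x_2) = 0.322581, coefficient = 2
x_3 = 2.2750, f(x_3) = 0.305344, coefficient = 4
x_4 = 2.4500, f(x_4) = 0.289855, coefficient = 2
x_5 = 2.6250, f(x_5) = 0.275862, coefficient = 4
x_6 = 2.8000, f(x_6) = 0.263158, coefficient = 2
x_7 = 2.9750, f(x_7) = 0.251572, coefficient = 4
x_8 = 3.1500, f(x_8) = 0.240964, coefficient = 2
x_9 = 3.3250, f(x_9) = 0.231214, coefficient = 4
x_10 = 3.5000, f(x_10) = 0.222222, coefficient = 1

I ≈ (0.175000/3) × 8.442462 = 0.492477
Exact value: 0.492476
Error: 0.000000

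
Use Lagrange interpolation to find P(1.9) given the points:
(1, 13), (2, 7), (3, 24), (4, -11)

Lagrange interpolation formula:
P(x) = Σ yᵢ × Lᵢ(x)
where Lᵢ(x) = Π_{j≠i} (x - xⱼ)/(xᵢ - xⱼ)

L_0(1.9) = (1.9 - 2)/(1 - 2) × (1.9 - 3)/(1 - 3) × (1.9 - 4)/(1 - 4) = 0.038500
L_1(1.9) = (1.9 - 1)/(2 - 1) × (1.9 - 3)/(2 - 3) × (1.9 - 4)/(2 - 4) = 1.039500
L_2(1.9) = (1.9 - 1)/(3 - 1) × (1.9 - 2)/(3 - 2) × (1.9 - 4)/(3 - 4) = -0.094500
L_3(1.9) = (1.9 - 1)/(4 - 1) × (1.9 - 2)/(4 - 2) × (1.9 - 3)/(4 - 3) = 0.016500

P(1.9) = 13×L_0(1.9) + 7×L_1(1.9) + 24×L_2(1.9) + (-11)×L_3(1.9)
P(1.9) = 5.327500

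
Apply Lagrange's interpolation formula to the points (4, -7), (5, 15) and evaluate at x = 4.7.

Lagrange interpolation formula:
P(x) = Σ yᵢ × Lᵢ(x)
where Lᵢ(x) = Π_{j≠i} (x - xⱼ)/(xᵢ - xⱼ)

L_0(4.7) = (4.7 - 5)/(4 - 5) = 0.300000
L_1(4.7) = (4.7 - 4)/(5 - 4) = 0.700000

P(4.7) = (-7)×L_0(4.7) + 15×L_1(4.7)
P(4.7) = 8.400000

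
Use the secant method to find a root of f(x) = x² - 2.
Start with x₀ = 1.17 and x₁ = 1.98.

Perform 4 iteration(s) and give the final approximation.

f(x) = x² - 2
x₀ = 1.17, x₁ = 1.98

Secant formula: x_{n+1} = x_n - f(x_n)(x_n - x_{n-1})/(f(x_n) - f(x_{n-1}))

Iteration 1:
  f(1.170000) = -0.631100
  f(1.980000) = 1.920400
  x_2 = 1.980000 - 1.920400×(1.980000 - 1.170000)/(1.920400 - (-0.631100))
       = 1.370349
Iteration 2:
  f(1.980000) = 1.920400
  f(1.370349) = -0.122143
  x_3 = 1.370349 - (-0.122143)×(1.370349 - 1.980000)/(-0.122143 - 1.920400)
       = 1.406806
Iteration 3:
  f(1.370349) = -0.122143
  f(1.406806) = -0.020897
  x_4 = 1.406806 - (-0.020897)×(1.406806 - 1.370349)/(-0.020897 - (-0.122143))
       = 1.414331
Iteration 4:
  f(1.406806) = -0.020897
  f(1.414331) = 0.000331
  x_5 = 1.414331 - 0.000331×(1.414331 - 1.406806)/(0.000331 - (-0.020897))
       = 1.414213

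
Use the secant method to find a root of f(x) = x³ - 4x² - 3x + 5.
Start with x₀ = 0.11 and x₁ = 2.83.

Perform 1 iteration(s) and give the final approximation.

f(x) = x³ - 4x² - 3x + 5
x₀ = 0.11, x₁ = 2.83

Secant formula: x_{n+1} = x_n - f(x_n)(x_n - x_{n-1})/(f(x_n) - f(x_{n-1}))

Iteration 1:
  f(0.110000) = 4.622931
  f(2.830000) = -12.860413
  x_2 = 2.830000 - (-12.860413)×(2.830000 - 0.110000)/(-12.860413 - 4.622931)
       = 0.829220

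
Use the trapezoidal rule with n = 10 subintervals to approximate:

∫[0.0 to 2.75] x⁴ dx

f(x) = x⁴
a = 0.0, b = 2.75, n = 10
h = (b - a)/n = 0.275000

Trapezoidal rule: (h/2)[f(x₀) + 2f(x₁) + 2f(x₂) + ... + f(xₙ)]

x_0 = 0.0000, f(x_0) = 0.000000, coefficient = 1
x_1 = 0.2750, f(x_1) = 0.005719, coefficient = 2
x_2 = 0.5500, f(x_2) = 0.091506, coefficient = 2
x_3 = 0.8250, f(x_3) = 0.463250, coefficient = 2
x_4 = 1.1000, f(x_4) = 1.464100, coefficient = 2
x_5 = 1.3750, f(x_5) = 3.574463, coefficient = 2
x_6 = 1.6500, f(x_6) = 7.412006, coefficient = 2
x_7 = 1.9250, f(x_7) = 13.731657, coefficient = 2
x_8 = 2.2000, f(x_8) = 23.425600, coefficient = 2
x_9 = 2.4750, f(x_9) = 37.523282, coefficient = 2
x_10 = 2.7500, f(x_10) = 57.191406, coefficient = 1

I ≈ (0.275000/2) × 232.574573 = 31.979004
Exact value: 31.455273
Error: 0.523730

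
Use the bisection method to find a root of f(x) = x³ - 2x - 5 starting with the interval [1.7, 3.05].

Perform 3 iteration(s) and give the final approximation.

f(x) = x³ - 2x - 5
Initial interval: [1.7, 3.05]

Iteration 1:
  c_1 = (1.700000 + 3.050000)/2 = 2.375000
  f(c_1) = f(2.375000) = 3.646484
  f(a) × f(c) < 0, new interval: [1.700000, 2.375000]
Iteration 2:
  c_2 = (1.700000 + 2.375000)/2 = 2.037500
  f(c_2) = f(2.037500) = -0.616510
  f(a) × f(c) ≥ 0, new interval: [2.037500, 2.375000]
Iteration 3:
  c_3 = (2.037500 + 2.375000)/2 = 2.206250
  f(c_3) = f(2.206250) = 1.326508
  f(a) × f(c) < 0, new interval: [2.037500, 2.206250]

After 3 iteration(s), the approximation is c_3 = 2.206250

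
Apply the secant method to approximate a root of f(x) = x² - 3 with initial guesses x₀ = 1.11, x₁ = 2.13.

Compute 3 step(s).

f(x) = x² - 3
x₀ = 1.11, x₁ = 2.13

Secant formula: x_{n+1} = x_n - f(x_n)(x_n - x_{n-1})/(f(x_n) - f(x_{n-1}))

Iteration 1:
  f(1.110000) = -1.767900
  f(2.130000) = 1.536900
  x_2 = 2.130000 - 1.536900×(2.130000 - 1.110000)/(1.536900 - (-1.767900))
       = 1.655648
Iteration 2:
  f(2.130000) = 1.536900
  f(1.655648) = -0.258829
  x_3 = 1.655648 - (-0.258829)×(1.655648 - 2.130000)/(-0.258829 - 1.536900)
       = 1.724019
Iteration 3:
  f(1.655648) = -0.258829
  f(1.724019) = -0.027757
  x_4 = 1.724019 - (-0.027757)×(1.724019 - 1.655648)/(-0.027757 - (-0.258829))
       = 1.732232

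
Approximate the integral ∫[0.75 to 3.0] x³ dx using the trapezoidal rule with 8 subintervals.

f(x) = x³
a = 0.75, b = 3.0, n = 8
h = (b - a)/n = 0.281250

Trapezoidal rule: (h/2)[f(x₀) + 2f(x₁) + 2f(x₂) + ... + f(xₙ)]

x_0 = 0.7500, f(x_0) = 0.421875, coefficient = 1
x_1 = 1.0312, f(x_1) = 1.096710, coefficient = 2
x_2 = 1.3125, f(x_2) = 2.260986, coefficient = 2
x_3 = 1.5938, f(x_3) = 4.048187, coefficient = 2
x_4 = 1.8750, f(x_4) = 6.591797, coefficient = 2
x_5 = 2.1562, f(x_5) = 10.025299, coefficient = 2
x_6 = 2.4375, f(x_6) = 14.482178, coefficient = 2
x_7 = 2.7188, f(x_7) = 20.095917, coefficient = 2
x_8 = 3.0000, f(x_8) = 27.000000, coefficient = 1

I ≈ (0.281250/2) × 144.624023 = 20.337753
Exact value: 20.170898
Error: 0.166855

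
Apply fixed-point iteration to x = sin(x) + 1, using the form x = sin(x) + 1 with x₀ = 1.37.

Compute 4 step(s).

Equation: x = sin(x) + 1
Fixed-point form: x = sin(x) + 1
x₀ = 1.37

x_1 = g(1.370000) = 1.979908
x_2 = g(1.979908) = 1.917475
x_3 = g(1.917475) = 1.940507
x_4 = g(1.940507) = 1.932432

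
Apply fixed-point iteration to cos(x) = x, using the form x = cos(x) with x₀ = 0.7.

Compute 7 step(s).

Equation: cos(x) = x
Fixed-point form: x = cos(x)
x₀ = 0.7

x_1 = g(0.700000) = 0.764842
x_2 = g(0.764842) = 0.721492
x_3 = g(0.721492) = 0.750821
x_4 = g(0.750821) = 0.731129
x_5 = g(0.731129) = 0.744421
x_6 = g(0.744421) = 0.735480
x_7 = g(0.735480) = 0.741509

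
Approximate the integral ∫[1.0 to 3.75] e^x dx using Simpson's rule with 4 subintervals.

f(x) = e^x
a = 1.0, b = 3.75, n = 4
h = (b - a)/n = 0.687500

Simpson's rule: (h/3)[f(x₀) + 4f(x₁) + 2f(x₂) + ... + f(xₙ)]

x_0 = 1.0000, f(x_0) = 2.718282, coefficient = 1
x_1 = 1.6875, f(x_1) = 5.405949, coefficient = 4
x_2 = 2.3750, f(x_2) = 10.751013, coefficient = 2
x_3 = 3.0625, f(x_3) = 21.380943, coefficient = 4
x_4 = 3.7500, f(x_4) = 42.521082, coefficient = 1

I ≈ (0.687500/3) × 173.888957 = 39.849553
Exact value: 39.802800
Error: 0.046752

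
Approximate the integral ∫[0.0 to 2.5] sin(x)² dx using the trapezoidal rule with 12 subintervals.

f(x) = sin(x)²
a = 0.0, b = 2.5, n = 12
h = (b - a)/n = 0.208333

Trapezoidal rule: (h/2)[f(x₀) + 2f(x₁) + 2f(x₂) + ... + f(xₙ)]

x_0 = 0.0000, f(x_0) = 0.000000, coefficient = 1
x_1 = 0.2083, f(x_1) = 0.042778, coefficient = 2
x_2 = 0.4167, f(x_2) = 0.163794, coefficient = 2
x_3 = 0.6250, f(x_3) = 0.342339, coefficient = 2
x_4 = 0.8333, f(x_4) = 0.547862, coefficient = 2
x_5 = 1.0417, f(x_5) = 0.745195, coefficient = 2
x_6 = 1.2500, f(x_6) = 0.900572, coefficient = 2
x_7 = 1.4583, f(x_7) = 0.987405, coefficient = 2
x_8 = 1.6667, f(x_8) = 0.990837, coefficient = 2
x_9 = 1.8750, f(x_9) = 0.910280, coefficient = 2
x_10 = 2.0833, f(x_10) = 0.759518, coefficient = 2
x_11 = 2.2917, f(x_11) = 0.564349, coefficient = 2
x_12 = 2.5000, f(x_12) = 0.358169, coefficient = 1

I ≈ (0.208333/2) × 14.268026 = 1.486253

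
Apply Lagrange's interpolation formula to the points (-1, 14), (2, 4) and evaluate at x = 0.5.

Lagrange interpolation formula:
P(x) = Σ yᵢ × Lᵢ(x)
where Lᵢ(x) = Π_{j≠i} (x - xⱼ)/(xᵢ - xⱼ)

L_0(0.5) = (0.5 - 2)/(-1 - 2) = 0.500000
L_1(0.5) = (0.5 - (-1))/(2 - (-1)) = 0.500000

P(0.5) = 14×L_0(0.5) + 4×L_1(0.5)
P(0.5) = 9.000000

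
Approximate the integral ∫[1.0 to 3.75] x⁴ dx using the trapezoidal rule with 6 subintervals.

f(x) = x⁴
a = 1.0, b = 3.75, n = 6
h = (b - a)/n = 0.458333

Trapezoidal rule: (h/2)[f(x₀) + 2f(x₁) + 2f(x₂) + ... + f(xₙ)]

x_0 = 1.0000, f(x_0) = 1.000000, coefficient = 1
x_1 = 1.4583, f(x_1) = 4.523006, coefficient = 2
x_2 = 1.9167, f(x_2) = 13.495419, coefficient = 2
x_3 = 2.3750, f(x_3) = 31.816650, coefficient = 2
x_4 = 2.8333, f(x_4) = 64.445216, coefficient = 2
x_5 = 3.2917, f(x_5) = 117.398730, coefficient = 2
x_6 = 3.7500, f(x_6) = 197.753906, coefficient = 1

I ≈ (0.458333/2) × 662.111949 = 151.733988
Exact value: 148.115430
Error: 3.618559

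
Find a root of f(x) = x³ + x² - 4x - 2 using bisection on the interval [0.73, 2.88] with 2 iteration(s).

f(x) = x³ + x² - 4x - 2
Initial interval: [0.73, 2.88]

Iteration 1:
  c_1 = (0.730000 + 2.880000)/2 = 1.805000
  f(c_1) = f(1.805000) = -0.081240
  f(a) × f(c) ≥ 0, new interval: [1.805000, 2.880000]
Iteration 2:
  c_2 = (1.805000 + 2.880000)/2 = 2.342500
  f(c_2) = f(2.342500) = 6.971321
  f(a) × f(c) < 0, new interval: [1.805000, 2.342500]

After 2 iteration(s), the approximation is c_2 = 2.342500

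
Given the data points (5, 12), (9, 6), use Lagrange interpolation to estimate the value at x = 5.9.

Lagrange interpolation formula:
P(x) = Σ yᵢ × Lᵢ(x)
where Lᵢ(x) = Π_{j≠i} (x - xⱼ)/(xᵢ - xⱼ)

L_0(5.9) = (5.9 - 9)/(5 - 9) = 0.775000
L_1(5.9) = (5.9 - 5)/(9 - 5) = 0.225000

P(5.9) = 12×L_0(5.9) + 6×L_1(5.9)
P(5.9) = 10.650000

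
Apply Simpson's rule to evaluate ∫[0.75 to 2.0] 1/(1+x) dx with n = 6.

f(x) = 1/(1+x)
a = 0.75, b = 2.0, n = 6
h = (b - a)/n = 0.208333

Simpson's rule: (h/3)[f(x₀) + 4f(x₁) + 2f(x₂) + ... + f(xₙ)]

x_0 = 0.7500, f(x_0) = 0.571429, coefficient = 1
x_1 = 0.9583, f(x_1) = 0.510638, coefficient = 4
x_2 = 1.1667, f(x_2) = 0.461538, coefficient = 2
x_3 = 1.3750, f(x_3) = 0.421053, coefficient = 4
x_4 = 1.5833, f(x_4) = 0.387097, coefficient = 2
x_5 = 1.7917, f(x_5) = 0.358209, coefficient = 4
x_6 = 2.0000, f(x_6) = 0.333333, coefficient = 1

I ≈ (0.208333/3) × 7.761632 = 0.539002
Exact value: 0.538997
Error: 0.000006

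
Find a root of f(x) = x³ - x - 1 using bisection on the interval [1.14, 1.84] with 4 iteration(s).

f(x) = x³ - x - 1
Initial interval: [1.14, 1.84]

Iteration 1:
  c_1 = (1.140000 + 1.840000)/2 = 1.490000
  f(c_1) = f(1.490000) = 0.817949
  f(a) × f(c) < 0, new interval: [1.140000, 1.490000]
Iteration 2:
  c_2 = (1.140000 + 1.490000)/2 = 1.315000
  f(c_2) = f(1.315000) = -0.041069
  f(a) × f(c) ≥ 0, new interval: [1.315000, 1.490000]
Iteration 3:
  c_3 = (1.315000 + 1.490000)/2 = 1.402500
  f(c_3) = f(1.402500) = 0.356226
  f(a) × f(c) < 0, new interval: [1.315000, 1.402500]
Iteration 4:
  c_4 = (1.315000 + 1.402500)/2 = 1.358750
  f(c_4) = f(1.358750) = 0.149776
  f(a) × f(c) < 0, new interval: [1.315000, 1.358750]

After 4 iteration(s), the approximation is c_4 = 1.358750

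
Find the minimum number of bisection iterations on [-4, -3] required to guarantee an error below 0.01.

We need (b-a)/2^n ≤ 0.01
(-3 - (-4))/2^n ≤ 0.01
1/2^n ≤ 0.01
2^n ≥ 100
n ≥ log₂(100) = 6.64
n ≥ 7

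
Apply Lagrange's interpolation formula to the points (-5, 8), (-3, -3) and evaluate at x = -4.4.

Lagrange interpolation formula:
P(x) = Σ yᵢ × Lᵢ(x)
where Lᵢ(x) = Π_{j≠i} (x - xⱼ)/(xᵢ - xⱼ)

L_0(-4.4) = (-4.4 - (-3))/(-5 - (-3)) = 0.700000
L_1(-4.4) = (-4.4 - (-5))/(-3 - (-5)) = 0.300000

P(-4.4) = 8×L_0(-4.4) + (-3)×L_1(-4.4)
P(-4.4) = 4.700000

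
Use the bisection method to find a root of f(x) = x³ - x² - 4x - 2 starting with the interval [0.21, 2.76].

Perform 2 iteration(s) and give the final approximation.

f(x) = x³ - x² - 4x - 2
Initial interval: [0.21, 2.76]

Iteration 1:
  c_1 = (0.210000 + 2.760000)/2 = 1.485000
  f(c_1) = f(1.485000) = -6.870466
  f(a) × f(c) ≥ 0, new interval: [1.485000, 2.760000]
Iteration 2:
  c_2 = (1.485000 + 2.760000)/2 = 2.122500
  f(c_2) = f(2.122500) = -5.433130
  f(a) × f(c) ≥ 0, new interval: [2.122500, 2.760000]

After 2 iteration(s), the approximation is c_2 = 2.122500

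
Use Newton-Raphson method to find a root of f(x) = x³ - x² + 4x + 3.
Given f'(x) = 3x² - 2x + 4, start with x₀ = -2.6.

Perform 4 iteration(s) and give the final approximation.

f(x) = x³ - x² + 4x + 3
f'(x) = 3x² - 2x + 4
x₀ = -2.6

Newton-Raphson formula: x_{n+1} = x_n - f(x_n)/f'(x_n)

Iteration 1:
  f(-2.600000) = -31.736000
  f'(-2.600000) = 29.480000
  x_1 = -2.600000 - (-31.736000)/29.480000 = -1.523474
Iteration 2:
  f(-1.523474) = -8.950805
  f'(-1.523474) = 14.009862
  x_2 = -1.523474 - (-8.950805)/14.009862 = -0.884580
Iteration 3:
  f(-0.884580) = -2.012973
  f'(-0.884580) = 8.116608
  x_3 = -0.884580 - (-2.012973)/8.116608 = -0.636574
Iteration 4:
  f(-0.636574) = -0.209478
  f'(-0.636574) = 6.488826
  x_4 = -0.636574 - (-0.209478)/6.488826 = -0.604291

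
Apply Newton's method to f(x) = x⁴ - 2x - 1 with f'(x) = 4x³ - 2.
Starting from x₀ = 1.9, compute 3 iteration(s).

f(x) = x⁴ - 2x - 1
f'(x) = 4x³ - 2
x₀ = 1.9

Newton-Raphson formula: x_{n+1} = x_n - f(x_n)/f'(x_n)

Iteration 1:
  f(1.900000) = 8.232100
  f'(1.900000) = 25.436000
  x_1 = 1.900000 - 8.232100/25.436000 = 1.576360
Iteration 2:
  f(1.576360) = 2.022066
  f'(1.576360) = 13.668465
  x_2 = 1.576360 - 2.022066/13.668465 = 1.428424
Iteration 3:
  f(1.428424) = 0.306361
  f'(1.428424) = 9.658190
  x_3 = 1.428424 - 0.306361/9.658190 = 1.396703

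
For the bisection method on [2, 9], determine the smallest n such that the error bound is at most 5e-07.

We need (b-a)/2^n ≤ 5e-07
(9 - 2)/2^n ≤ 5e-07
7/2^n ≤ 5e-07
2^n ≥ 14000000
n ≥ log₂(14000000) = 23.74
n ≥ 24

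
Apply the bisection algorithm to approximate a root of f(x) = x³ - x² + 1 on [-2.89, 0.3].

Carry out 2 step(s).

f(x) = x³ - x² + 1
Initial interval: [-2.89, 0.3]

Iteration 1:
  c_1 = (-2.890000 + 0.300000)/2 = -1.295000
  f(c_1) = f(-1.295000) = -2.848772
  f(a) × f(c) ≥ 0, new interval: [-1.295000, 0.300000]
Iteration 2:
  c_2 = (-1.295000 + 0.300000)/2 = -0.497500
  f(c_2) = f(-0.497500) = 0.629359
  f(a) × f(c) < 0, new interval: [-1.295000, -0.497500]

After 2 iteration(s), the approximation is c_2 = -0.497500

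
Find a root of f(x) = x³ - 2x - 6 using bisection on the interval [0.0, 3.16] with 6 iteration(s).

f(x) = x³ - 2x - 6
Initial interval: [0.0, 3.16]

Iteration 1:
  c_1 = (0.000000 + 3.160000)/2 = 1.580000
  f(c_1) = f(1.580000) = -5.215688
  f(a) × f(c) ≥ 0, new interval: [1.580000, 3.160000]
Iteration 2:
  c_2 = (1.580000 + 3.160000)/2 = 2.370000
  f(c_2) = f(2.370000) = 2.572053
  f(a) × f(c) < 0, new interval: [1.580000, 2.370000]
Iteration 3:
  c_3 = (1.580000 + 2.370000)/2 = 1.975000
  f(c_3) = f(1.975000) = -2.246266
  f(a) × f(c) ≥ 0, new interval: [1.975000, 2.370000]
Iteration 4:
  c_4 = (1.975000 + 2.370000)/2 = 2.172500
  f(c_4) = f(2.172500) = -0.091330
  f(a) × f(c) ≥ 0, new interval: [2.172500, 2.370000]
Iteration 5:
  c_5 = (2.172500 + 2.370000)/2 = 2.271250
  f(c_5) = f(2.271250) = 1.173917
  f(a) × f(c) < 0, new interval: [2.172500, 2.271250]
Iteration 6:
  c_6 = (2.172500 + 2.271250)/2 = 2.221875
  f(c_6) = f(2.221875) = 0.525044
  f(a) × f(c) < 0, new interval: [2.172500, 2.221875]

After 6 iteration(s), the approximation is c_6 = 2.221875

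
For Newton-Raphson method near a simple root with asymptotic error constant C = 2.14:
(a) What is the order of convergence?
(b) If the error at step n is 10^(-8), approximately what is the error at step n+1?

(a) Newton-Raphson has quadratic (order 2) convergence near simple roots.
    This means |e_{n+1}| ≈ C|e_n|².

(b) With |e_n| = 10^(-8) and C = 2.14:
    |e_{n+1}| ≈ 2.14 × (10^(-8))² = 2.14 × 10^(-16)

(a) 2 (quadratic); (b) |e_{n+1}| ≈ 2.140e-16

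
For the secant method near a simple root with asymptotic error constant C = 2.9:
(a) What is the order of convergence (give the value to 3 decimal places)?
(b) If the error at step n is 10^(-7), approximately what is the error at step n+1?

(a) Secant method has superlinear convergence with order φ = (1+√5)/2 ≈ 1.618.
    This means |e_{n+1}| ≈ C|e_n|^1.618.

(b) With |e_n| = 10^(-7) and C = 2.9:
    |e_{n+1}| ≈ 2.9 × (10^(-7))^1.618 = 2.9 × 10^(-11.33)

(a) ≈ 1.618 (golden ratio); (b) |e_{n+1}| ≈ 1.368e-11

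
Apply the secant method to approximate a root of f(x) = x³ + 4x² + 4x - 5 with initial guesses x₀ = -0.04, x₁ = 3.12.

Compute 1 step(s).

f(x) = x³ + 4x² + 4x - 5
x₀ = -0.04, x₁ = 3.12

Secant formula: x_{n+1} = x_n - f(x_n)(x_n - x_{n-1})/(f(x_n) - f(x_{n-1}))

Iteration 1:
  f(-0.040000) = -5.153664
  f(3.120000) = 76.788928
  x_2 = 3.120000 - 76.788928×(3.120000 - (-0.040000))/(76.788928 - (-5.153664))
       = 0.158744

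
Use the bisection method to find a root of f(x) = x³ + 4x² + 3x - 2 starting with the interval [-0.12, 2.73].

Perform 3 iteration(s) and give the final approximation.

f(x) = x³ + 4x² + 3x - 2
Initial interval: [-0.12, 2.73]

Iteration 1:
  c_1 = (-0.120000 + 2.730000)/2 = 1.305000
  f(c_1) = f(1.305000) = 10.949548
  f(a) × f(c) < 0, new interval: [-0.120000, 1.305000]
Iteration 2:
  c_2 = (-0.120000 + 1.305000)/2 = 0.592500
  f(c_2) = f(0.592500) = 1.389726
  f(a) × f(c) < 0, new interval: [-0.120000, 0.592500]
Iteration 3:
  c_3 = (-0.120000 + 0.592500)/2 = 0.236250
  f(c_3) = f(0.236250) = -1.054808
  f(a) × f(c) ≥ 0, new interval: [0.236250, 0.592500]

After 3 iteration(s), the approximation is c_3 = 0.236250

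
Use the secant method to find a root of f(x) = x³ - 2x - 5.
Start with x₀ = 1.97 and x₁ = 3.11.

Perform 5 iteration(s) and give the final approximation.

f(x) = x³ - 2x - 5
x₀ = 1.97, x₁ = 3.11

Secant formula: x_{n+1} = x_n - f(x_n)(x_n - x_{n-1})/(f(x_n) - f(x_{n-1}))

Iteration 1:
  f(1.970000) = -1.294627
  f(3.110000) = 18.860231
  x_2 = 3.110000 - 18.860231×(3.110000 - 1.970000)/(18.860231 - (-1.294627))
       = 2.043227
Iteration 2:
  f(3.110000) = 18.860231
  f(2.043227) = -0.556440
  x_3 = 2.043227 - (-0.556440)×(2.043227 - 3.110000)/(-0.556440 - 18.860231)
       = 2.073798
Iteration 3:
  f(2.043227) = -0.556440
  f(2.073798) = -0.228939
  x_4 = 2.073798 - (-0.228939)×(2.073798 - 2.043227)/(-0.228939 - (-0.556440))
       = 2.095169
Iteration 4:
  f(2.073798) = -0.228939
  f(2.095169) = 0.006896
  x_5 = 2.095169 - 0.006896×(2.095169 - 2.073798)/(0.006896 - (-0.228939))
       = 2.094544
Iteration 5:
  f(2.095169) = 0.006896
  f(2.094544) = -0.000081
  x_6 = 2.094544 - (-0.000081)×(2.094544 - 2.095169)/(-0.000081 - 0.006896)
       = 2.094551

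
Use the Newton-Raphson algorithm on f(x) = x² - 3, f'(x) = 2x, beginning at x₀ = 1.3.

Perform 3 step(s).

f(x) = x² - 3
f'(x) = 2x
x₀ = 1.3

Newton-Raphson formula: x_{n+1} = x_n - f(x_n)/f'(x_n)

Iteration 1:
  f(1.300000) = -1.310000
  f'(1.300000) = 2.600000
  x_1 = 1.300000 - (-1.310000)/2.600000 = 1.803846
Iteration 2:
  f(1.803846) = 0.253861
  f'(1.803846) = 3.607692
  x_2 = 1.803846 - 0.253861/3.607692 = 1.733480
Iteration 3:
  f(1.733480) = 0.004951
  f'(1.733480) = 3.466959
  x_3 = 1.733480 - 0.004951/3.466959 = 1.732051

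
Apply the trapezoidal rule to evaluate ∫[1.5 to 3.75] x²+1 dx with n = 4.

f(x) = x²+1
a = 1.5, b = 3.75, n = 4
h = (b - a)/n = 0.562500

Trapezoidal rule: (h/2)[f(x₀) + 2f(x₁) + 2f(x₂) + ... + f(xₙ)]

x_0 = 1.5000, f(x_0) = 3.250000, coefficient = 1
x_1 = 2.0625, f(x_1) = 5.253906, coefficient = 2
x_2 = 2.6250, f(x_2) = 7.890625, coefficient = 2
x_3 = 3.1875, f(x_3) = 11.160156, coefficient = 2
x_4 = 3.7500, f(x_4) = 15.062500, coefficient = 1

I ≈ (0.562500/2) × 66.921875 = 18.821777
Exact value: 18.703125
Error: 0.118652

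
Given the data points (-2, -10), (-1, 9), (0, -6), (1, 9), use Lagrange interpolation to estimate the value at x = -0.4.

Lagrange interpolation formula:
P(x) = Σ yᵢ × Lᵢ(x)
where Lᵢ(x) = Π_{j≠i} (x - xⱼ)/(xᵢ - xⱼ)

L_0(-0.4) = (-0.4 - (-1))/(-2 - (-1)) × (-0.4 - 0)/(-2 - 0) × (-0.4 - 1)/(-2 - 1) = -0.056000
L_1(-0.4) = (-0.4 - (-2))/(-1 - (-2)) × (-0.4 - 0)/(-1 - 0) × (-0.4 - 1)/(-1 - 1) = 0.448000
L_2(-0.4) = (-0.4 - (-2))/(0 - (-2)) × (-0.4 - (-1))/(0 - (-1)) × (-0.4 - 1)/(0 - 1) = 0.672000
L_3(-0.4) = (-0.4 - (-2))/(1 - (-2)) × (-0.4 - (-1))/(1 - (-1)) × (-0.4 - 0)/(1 - 0) = -0.064000

P(-0.4) = (-10)×L_0(-0.4) + 9×L_1(-0.4) + (-6)×L_2(-0.4) + 9×L_3(-0.4)
P(-0.4) = -0.016000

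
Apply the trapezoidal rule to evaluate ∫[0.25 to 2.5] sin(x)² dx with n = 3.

f(x) = sin(x)²
a = 0.25, b = 2.5, n = 3
h = (b - a)/n = 0.750000

Trapezoidal rule: (h/2)[f(x₀) + 2f(x₁) + 2f(x₂) + ... + f(xₙ)]

x_0 = 0.2500, f(x_0) = 0.061209, coefficient = 1
x_1 = 1.0000, f(x_1) = 0.708073, coefficient = 2
x_2 = 1.7500, f(x_2) = 0.968228, coefficient = 2
x_3 = 2.5000, f(x_3) = 0.358169, coefficient = 1

I ≈ (0.750000/2) × 3.771981 = 1.414493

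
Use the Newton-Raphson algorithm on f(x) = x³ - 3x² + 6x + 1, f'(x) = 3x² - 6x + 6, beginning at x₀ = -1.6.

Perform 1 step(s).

f(x) = x³ - 3x² + 6x + 1
f'(x) = 3x² - 6x + 6
x₀ = -1.6

Newton-Raphson formula: x_{n+1} = x_n - f(x_n)/f'(x_n)

Iteration 1:
  f(-1.600000) = -20.376000
  f'(-1.600000) = 23.280000
  x_1 = -1.600000 - (-20.376000)/23.280000 = -0.724742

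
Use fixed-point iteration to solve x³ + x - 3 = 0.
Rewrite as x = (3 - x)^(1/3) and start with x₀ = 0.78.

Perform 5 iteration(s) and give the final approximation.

Equation: x³ + x - 3 = 0
Fixed-point form: x = (3 - x)^(1/3)
x₀ = 0.78

x_1 = g(0.780000) = 1.304521
x_2 = g(1.304521) = 1.192424
x_3 = g(1.192424) = 1.218145
x_4 = g(1.218145) = 1.212339
x_5 = g(1.212339) = 1.213654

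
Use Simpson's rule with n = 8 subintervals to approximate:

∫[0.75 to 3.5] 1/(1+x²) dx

f(x) = 1/(1+x²)
a = 0.75, b = 3.5, n = 8
h = (b - a)/n = 0.343750

Simpson's rule: (h/3)[f(x₀) + 4f(x₁) + 2f(x₂) + ... + f(xₙ)]

x_0 = 0.7500, f(x_0) = 0.640000, coefficient = 1
x_1 = 1.0938, f(x_1) = 0.455313, coefficient = 4
x_2 = 1.4375, f(x_2) = 0.326115, coefficient = 2
x_3 = 1.7812, f(x_3) = 0.239644, coefficient = 4
x_4 = 2.1250, f(x_4) = 0.181303, coefficient = 2
x_5 = 2.4688, f(x_5) = 0.140950, coefficient = 4
x_6 = 2.8125, f(x_6) = 0.112231, coefficient = 2
x_7 = 3.1562, f(x_7) = 0.091225, coefficient = 4
x_8 = 3.5000, f(x_8) = 0.075472, coefficient = 1

I ≈ (0.343750/3) × 5.663300 = 0.648920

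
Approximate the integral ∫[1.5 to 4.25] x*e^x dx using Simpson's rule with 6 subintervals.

f(x) = x*e^x
a = 1.5, b = 4.25, n = 6
h = (b - a)/n = 0.458333

Simpson's rule: (h/3)[f(x₀) + 4f(x₁) + 2f(x₂) + ... + f(xₙ)]

x_0 = 1.5000, f(x_0) = 6.722534, coefficient = 1
x_1 = 1.9583, f(x_1) = 13.879697, coefficient = 4
x_2 = 2.4167, f(x_2) = 27.087053, coefficient = 2
x_3 = 2.8750, f(x_3) = 50.960594, coefficient = 4
x_4 = 3.3333, f(x_4) = 93.438750, coefficient = 2
x_5 = 3.7917, f(x_5) = 168.085427, coefficient = 4
x_6 = 4.2500, f(x_6) = 297.948002, coefficient = 1

I ≈ (0.458333/3) × 1477.425012 = 225.717710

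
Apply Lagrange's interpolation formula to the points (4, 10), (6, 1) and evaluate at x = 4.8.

Lagrange interpolation formula:
P(x) = Σ yᵢ × Lᵢ(x)
where Lᵢ(x) = Π_{j≠i} (x - xⱼ)/(xᵢ - xⱼ)

L_0(4.8) = (4.8 - 6)/(4 - 6) = 0.600000
L_1(4.8) = (4.8 - 4)/(6 - 4) = 0.400000

P(4.8) = 10×L_0(4.8) + 1×L_1(4.8)
P(4.8) = 6.400000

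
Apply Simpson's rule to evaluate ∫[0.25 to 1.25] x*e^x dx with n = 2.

f(x) = x*e^x
a = 0.25, b = 1.25, n = 2
h = (b - a)/n = 0.500000

Simpson's rule: (h/3)[f(x₀) + 4f(x₁) + 2f(x₂) + ... + f(xₙ)]

x_0 = 0.2500, f(x_0) = 0.321006, coefficient = 1
x_1 = 0.7500, f(x_1) = 1.587750, coefficient = 4
x_2 = 1.2500, f(x_2) = 4.362929, coefficient = 1

I ≈ (0.500000/3) × 11.034935 = 1.839156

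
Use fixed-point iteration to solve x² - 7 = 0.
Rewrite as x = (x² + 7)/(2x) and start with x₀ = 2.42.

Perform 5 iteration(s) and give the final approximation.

Equation: x² - 7 = 0
Fixed-point form: x = (x² + 7)/(2x)
x₀ = 2.42

x_1 = g(2.420000) = 2.656281
x_2 = g(2.656281) = 2.645772
x_3 = g(2.645772) = 2.645751
x_4 = g(2.645751) = 2.645751
x_5 = g(2.645751) = 2.645751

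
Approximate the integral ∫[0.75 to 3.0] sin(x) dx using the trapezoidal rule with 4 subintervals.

f(x) = sin(x)
a = 0.75, b = 3.0, n = 4
h = (b - a)/n = 0.562500

Trapezoidal rule: (h/2)[f(x₀) + 2f(x₁) + 2f(x₂) + ... + f(xₙ)]

x_0 = 0.7500, f(x_0) = 0.681639, coefficient = 1
x_1 = 1.3125, f(x_1) = 0.966827, coefficient = 2
x_2 = 1.8750, f(x_2) = 0.954086, coefficient = 2
x_3 = 2.4375, f(x_3) = 0.647343, coefficient = 2
x_4 = 3.0000, f(x_4) = 0.141120, coefficient = 1

I ≈ (0.562500/2) × 5.959268 = 1.676044
Exact value: 1.721681
Error: 0.045637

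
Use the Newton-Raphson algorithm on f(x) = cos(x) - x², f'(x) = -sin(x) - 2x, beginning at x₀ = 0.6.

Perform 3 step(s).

f(x) = cos(x) - x²
f'(x) = -sin(x) - 2x
x₀ = 0.6

Newton-Raphson formula: x_{n+1} = x_n - f(x_n)/f'(x_n)

Iteration 1:
  f(0.600000) = 0.465336
  f'(0.600000) = -1.764642
  x_1 = 0.600000 - 0.465336/(-1.764642) = 0.863700
Iteration 2:
  f(0.863700) = -0.096348
  f'(0.863700) = -2.487650
  x_2 = 0.863700 - (-0.096348)/(-2.487650) = 0.824969
Iteration 3:
  f(0.824969) = -0.001995
  f'(0.824969) = -2.384465
  x_3 = 0.824969 - (-0.001995)/(-2.384465) = 0.824133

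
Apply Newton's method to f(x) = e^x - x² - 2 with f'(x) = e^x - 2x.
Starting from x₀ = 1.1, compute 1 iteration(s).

f(x) = e^x - x² - 2
f'(x) = e^x - 2x
x₀ = 1.1

Newton-Raphson formula: x_{n+1} = x_n - f(x_n)/f'(x_n)

Iteration 1:
  f(1.100000) = -0.205834
  f'(1.100000) = 0.804166
  x_1 = 1.100000 - (-0.205834)/0.804166 = 1.355960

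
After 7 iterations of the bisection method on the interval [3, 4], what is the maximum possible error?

Bisection error bound: |error| ≤ (b-a)/2^n
|error| ≤ (4 - 3)/2^7 = 1/2^7
|error| ≤ 0.0078125000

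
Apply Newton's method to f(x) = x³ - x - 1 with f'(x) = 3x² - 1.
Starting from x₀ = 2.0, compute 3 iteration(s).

f(x) = x³ - x - 1
f'(x) = 3x² - 1
x₀ = 2.0

Newton-Raphson formula: x_{n+1} = x_n - f(x_n)/f'(x_n)

Iteration 1:
  f(2.000000) = 5.000000
  f'(2.000000) = 11.000000
  x_1 = 2.000000 - 5.000000/11.000000 = 1.545455
Iteration 2:
  f(1.545455) = 1.145755
  f'(1.545455) = 6.165289
  x_2 = 1.545455 - 1.145755/6.165289 = 1.359615
Iteration 3:
  f(1.359615) = 0.153705
  f'(1.359615) = 4.545658
  x_3 = 1.359615 - 0.153705/4.545658 = 1.325801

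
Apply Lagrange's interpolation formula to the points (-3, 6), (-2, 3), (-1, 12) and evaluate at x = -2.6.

Lagrange interpolation formula:
P(x) = Σ yᵢ × Lᵢ(x)
where Lᵢ(x) = Π_{j≠i} (x - xⱼ)/(xᵢ - xⱼ)

L_0(-2.6) = (-2.6 - (-2))/(-3 - (-2)) × (-2.6 - (-1))/(-3 - (-1)) = 0.480000
L_1(-2.6) = (-2.6 - (-3))/(-2 - (-3)) × (-2.6 - (-1))/(-2 - (-1)) = 0.640000
L_2(-2.6) = (-2.6 - (-3))/(-1 - (-3)) × (-2.6 - (-2))/(-1 - (-2)) = -0.120000

P(-2.6) = 6×L_0(-2.6) + 3×L_1(-2.6) + 12×L_2(-2.6)
P(-2.6) = 3.360000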